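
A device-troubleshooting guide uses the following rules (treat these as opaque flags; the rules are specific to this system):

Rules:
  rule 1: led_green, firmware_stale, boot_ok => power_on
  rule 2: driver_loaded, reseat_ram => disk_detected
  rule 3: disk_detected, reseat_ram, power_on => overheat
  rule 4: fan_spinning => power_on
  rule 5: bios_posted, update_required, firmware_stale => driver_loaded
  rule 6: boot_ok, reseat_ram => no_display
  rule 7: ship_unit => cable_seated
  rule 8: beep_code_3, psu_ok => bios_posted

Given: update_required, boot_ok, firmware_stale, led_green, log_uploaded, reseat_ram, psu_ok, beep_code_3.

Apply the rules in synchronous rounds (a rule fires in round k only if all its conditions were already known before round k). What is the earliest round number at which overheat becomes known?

4

[1] rule 1 [led_green, firmware_stale, boot_ok => power_on]; rule 6 [boot_ok, reseat_ram => no_display]; rule 8 [beep_code_3, psu_ok => bios_posted]. ⇒ new: power_on, no_display, bios_posted.
[2] rule 5 [bios_posted, update_required, firmware_stale => driver_loaded]. ⇒ new: driver_loaded.
[3] rule 2 [driver_loaded, reseat_ram => disk_detected]. ⇒ new: disk_detected.
[4] rule 3 [disk_detected, reseat_ram, power_on => overheat]. ⇒ new: overheat.
overheat first appears in round 4.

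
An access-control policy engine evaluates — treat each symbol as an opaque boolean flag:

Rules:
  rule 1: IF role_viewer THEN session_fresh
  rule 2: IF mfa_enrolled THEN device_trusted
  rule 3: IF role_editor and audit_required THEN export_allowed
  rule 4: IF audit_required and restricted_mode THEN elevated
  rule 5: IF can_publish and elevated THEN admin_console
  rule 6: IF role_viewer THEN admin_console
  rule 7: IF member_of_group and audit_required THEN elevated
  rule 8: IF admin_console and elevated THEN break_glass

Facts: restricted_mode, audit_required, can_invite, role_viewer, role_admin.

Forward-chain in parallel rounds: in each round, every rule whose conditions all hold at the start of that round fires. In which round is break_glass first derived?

2

Round 1: rule 1 [IF role_viewer THEN session_fresh]; rule 4 [IF audit_required and restricted_mode THEN elevated]; rule 6 [IF role_viewer THEN admin_console]. New: session_fresh, elevated, admin_console.
Round 2: rule 8 [IF admin_console and elevated THEN break_glass]. New: break_glass.
break_glass first appears in round 2.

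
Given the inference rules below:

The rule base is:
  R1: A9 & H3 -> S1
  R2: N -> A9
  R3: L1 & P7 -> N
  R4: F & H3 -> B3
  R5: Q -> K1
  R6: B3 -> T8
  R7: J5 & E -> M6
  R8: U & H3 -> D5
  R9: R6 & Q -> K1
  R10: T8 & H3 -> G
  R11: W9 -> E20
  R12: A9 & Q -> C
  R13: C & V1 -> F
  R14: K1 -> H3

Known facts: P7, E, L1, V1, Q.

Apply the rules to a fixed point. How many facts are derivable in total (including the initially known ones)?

Round 1: R3 [L1 & P7 -> N]; R5 [Q -> K1]. New: N, K1.
Round 2: R2 [N -> A9]; R14 [K1 -> H3]. New: A9, H3.
Round 3: R1 [A9 & H3 -> S1]; R12 [A9 & Q -> C]. New: S1, C.
Round 4: R13 [C & V1 -> F]. New: F.
Round 5: R4 [F & H3 -> B3]. New: B3.
Round 6: R6 [B3 -> T8]. New: T8.
Round 7: R10 [T8 & H3 -> G]. New: G.
Closure: {A9, B3, C, E, F, G, H3, K1, L1, N, P7, Q, S1, T8, V1} — 15 facts.

15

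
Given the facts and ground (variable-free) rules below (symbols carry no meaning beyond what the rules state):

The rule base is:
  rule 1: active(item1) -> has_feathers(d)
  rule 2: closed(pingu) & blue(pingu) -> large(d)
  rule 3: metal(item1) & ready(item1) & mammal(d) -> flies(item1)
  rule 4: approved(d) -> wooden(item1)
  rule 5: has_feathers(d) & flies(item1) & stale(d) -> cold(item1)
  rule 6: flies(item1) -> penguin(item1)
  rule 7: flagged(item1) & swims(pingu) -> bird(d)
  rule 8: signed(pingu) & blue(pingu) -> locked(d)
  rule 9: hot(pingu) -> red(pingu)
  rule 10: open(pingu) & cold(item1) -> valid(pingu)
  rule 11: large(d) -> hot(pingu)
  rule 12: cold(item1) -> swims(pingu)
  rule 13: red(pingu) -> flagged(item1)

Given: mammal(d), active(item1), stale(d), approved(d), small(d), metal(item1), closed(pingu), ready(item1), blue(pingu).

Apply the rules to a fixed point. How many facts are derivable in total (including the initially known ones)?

20

Round 1 — rule 1, rule 2, rule 3, rule 4, derive has_feathers(d), large(d), flies(item1), wooden(item1).
Round 2 — rule 5, rule 6, rule 11, derive cold(item1), penguin(item1), hot(pingu).
Round 3 — rule 9, rule 12, derive red(pingu), swims(pingu).
Round 4 — rule 13, derive flagged(item1).
Round 5 — rule 7, derive bird(d).
Closure: {active(item1), approved(d), bird(d), blue(pingu), closed(pingu), cold(item1), flagged(item1), flies(item1), has_feathers(d), hot(pingu), large(d), mammal(d), metal(item1), penguin(item1), ready(item1), red(pingu), small(d), stale(d), swims(pingu), wooden(item1)} — 20 facts.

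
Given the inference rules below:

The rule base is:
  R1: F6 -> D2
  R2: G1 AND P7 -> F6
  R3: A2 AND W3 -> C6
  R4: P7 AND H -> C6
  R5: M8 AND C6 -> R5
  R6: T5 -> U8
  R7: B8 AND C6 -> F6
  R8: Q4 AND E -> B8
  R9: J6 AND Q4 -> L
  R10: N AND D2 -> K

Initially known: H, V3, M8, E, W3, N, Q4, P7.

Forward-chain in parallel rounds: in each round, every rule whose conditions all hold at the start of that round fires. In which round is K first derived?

4

Round 1 fires R4, R8, giving C6, B8.
Round 2 fires R5, R7, giving R5, F6.
Round 3 fires R1, giving D2.
Round 4 fires R10, giving K.
K first appears in round 4.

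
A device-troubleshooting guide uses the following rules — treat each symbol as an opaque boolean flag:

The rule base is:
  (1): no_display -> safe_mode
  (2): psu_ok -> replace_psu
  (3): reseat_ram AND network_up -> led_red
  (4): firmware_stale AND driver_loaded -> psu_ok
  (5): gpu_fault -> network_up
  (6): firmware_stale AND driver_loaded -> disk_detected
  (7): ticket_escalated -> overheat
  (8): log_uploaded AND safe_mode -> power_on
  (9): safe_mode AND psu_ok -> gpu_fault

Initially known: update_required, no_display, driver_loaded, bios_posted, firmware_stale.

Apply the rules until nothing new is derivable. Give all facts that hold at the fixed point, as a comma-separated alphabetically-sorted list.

Round 1 fires (1), (4), (6), giving safe_mode, psu_ok, disk_detected.
Round 2 fires (2), (9), giving replace_psu, gpu_fault.
Round 3 fires (5), giving network_up.

bios_posted, disk_detected, driver_loaded, firmware_stale, gpu_fault, network_up, no_display, psu_ok, replace_psu, safe_mode, update_required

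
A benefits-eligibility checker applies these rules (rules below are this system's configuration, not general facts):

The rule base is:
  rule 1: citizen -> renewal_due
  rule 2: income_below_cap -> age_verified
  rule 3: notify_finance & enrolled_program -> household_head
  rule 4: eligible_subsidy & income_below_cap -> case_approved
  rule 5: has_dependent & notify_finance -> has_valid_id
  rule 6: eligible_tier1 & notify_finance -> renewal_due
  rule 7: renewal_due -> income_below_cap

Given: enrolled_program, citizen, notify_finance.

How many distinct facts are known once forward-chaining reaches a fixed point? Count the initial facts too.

Round 1: rule 1 [citizen -> renewal_due]; rule 3 [notify_finance & enrolled_program -> household_head]. New: renewal_due, household_head.
Round 2: rule 7 [renewal_due -> income_below_cap]. New: income_below_cap.
Round 3: rule 2 [income_below_cap -> age_verified]. New: age_verified.
Closure: {age_verified, citizen, enrolled_program, household_head, income_below_cap, notify_finance, renewal_due} — 7 facts.

7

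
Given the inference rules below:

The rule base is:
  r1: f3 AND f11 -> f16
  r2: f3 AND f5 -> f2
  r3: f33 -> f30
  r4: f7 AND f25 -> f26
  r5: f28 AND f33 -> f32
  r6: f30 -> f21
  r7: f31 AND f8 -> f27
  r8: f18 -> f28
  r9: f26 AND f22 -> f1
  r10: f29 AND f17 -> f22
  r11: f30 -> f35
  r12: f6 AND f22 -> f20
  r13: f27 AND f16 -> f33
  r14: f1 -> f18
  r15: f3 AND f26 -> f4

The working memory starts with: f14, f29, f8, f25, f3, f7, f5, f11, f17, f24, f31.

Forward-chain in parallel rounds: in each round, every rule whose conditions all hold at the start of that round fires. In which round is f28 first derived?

Round 1: r1 [f3 AND f11 -> f16]; r2 [f3 AND f5 -> f2]; r4 [f7 AND f25 -> f26]; r7 [f31 AND f8 -> f27]; r10 [f29 AND f17 -> f22]. Adds f16, f2, f26, f27, f22.
Round 2: r9 [f26 AND f22 -> f1]; r13 [f27 AND f16 -> f33]; r15 [f3 AND f26 -> f4]. Adds f1, f33, f4.
Round 3: r3 [f33 -> f30]; r14 [f1 -> f18]. Adds f30, f18.
Round 4: r6 [f30 -> f21]; r8 [f18 -> f28]; r11 [f30 -> f35]. Adds f21, f28, f35.
f28 first appears in round 4.

4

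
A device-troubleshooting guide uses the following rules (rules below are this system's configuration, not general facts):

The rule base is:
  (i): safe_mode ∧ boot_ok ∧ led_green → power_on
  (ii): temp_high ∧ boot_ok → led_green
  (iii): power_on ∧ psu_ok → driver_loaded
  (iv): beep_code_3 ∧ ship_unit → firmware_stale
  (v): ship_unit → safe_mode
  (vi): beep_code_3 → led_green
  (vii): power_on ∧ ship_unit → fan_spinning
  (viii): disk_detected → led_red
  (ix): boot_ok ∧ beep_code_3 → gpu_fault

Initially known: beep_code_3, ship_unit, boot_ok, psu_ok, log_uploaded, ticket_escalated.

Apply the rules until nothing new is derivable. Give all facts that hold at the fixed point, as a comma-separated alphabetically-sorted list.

Round 1 — (iv), (v), (vi), (ix), derive firmware_stale, safe_mode, led_green, gpu_fault.
Round 2 — (i), derive power_on.
Round 3 — (iii), (vii), derive driver_loaded, fan_spinning.

beep_code_3, boot_ok, driver_loaded, fan_spinning, firmware_stale, gpu_fault, led_green, log_uploaded, power_on, psu_ok, safe_mode, ship_unit, ticket_escalated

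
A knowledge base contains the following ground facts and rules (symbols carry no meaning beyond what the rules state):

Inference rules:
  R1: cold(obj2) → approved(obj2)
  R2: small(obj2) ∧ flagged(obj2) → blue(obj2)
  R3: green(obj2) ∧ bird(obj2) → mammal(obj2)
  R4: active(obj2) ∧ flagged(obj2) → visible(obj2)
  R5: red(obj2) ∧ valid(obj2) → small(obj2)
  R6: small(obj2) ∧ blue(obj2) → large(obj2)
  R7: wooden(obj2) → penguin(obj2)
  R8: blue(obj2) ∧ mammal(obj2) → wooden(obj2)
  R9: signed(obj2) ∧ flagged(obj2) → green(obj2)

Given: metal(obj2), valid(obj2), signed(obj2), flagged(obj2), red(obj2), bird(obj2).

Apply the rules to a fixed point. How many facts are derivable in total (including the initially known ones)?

Round 1: R5 [red(obj2) ∧ valid(obj2) → small(obj2)]; R9 [signed(obj2) ∧ flagged(obj2) → green(obj2)]. Adds small(obj2), green(obj2).
Round 2: R2 [small(obj2) ∧ flagged(obj2) → blue(obj2)]; R3 [green(obj2) ∧ bird(obj2) → mammal(obj2)]. Adds blue(obj2), mammal(obj2).
Round 3: R6 [small(obj2) ∧ blue(obj2) → large(obj2)]; R8 [blue(obj2) ∧ mammal(obj2) → wooden(obj2)]. Adds large(obj2), wooden(obj2).
Round 4: R7 [wooden(obj2) → penguin(obj2)]. Adds penguin(obj2).
Closure: {bird(obj2), blue(obj2), flagged(obj2), green(obj2), large(obj2), mammal(obj2), metal(obj2), penguin(obj2), red(obj2), signed(obj2), small(obj2), valid(obj2), wooden(obj2)} — 13 facts.

13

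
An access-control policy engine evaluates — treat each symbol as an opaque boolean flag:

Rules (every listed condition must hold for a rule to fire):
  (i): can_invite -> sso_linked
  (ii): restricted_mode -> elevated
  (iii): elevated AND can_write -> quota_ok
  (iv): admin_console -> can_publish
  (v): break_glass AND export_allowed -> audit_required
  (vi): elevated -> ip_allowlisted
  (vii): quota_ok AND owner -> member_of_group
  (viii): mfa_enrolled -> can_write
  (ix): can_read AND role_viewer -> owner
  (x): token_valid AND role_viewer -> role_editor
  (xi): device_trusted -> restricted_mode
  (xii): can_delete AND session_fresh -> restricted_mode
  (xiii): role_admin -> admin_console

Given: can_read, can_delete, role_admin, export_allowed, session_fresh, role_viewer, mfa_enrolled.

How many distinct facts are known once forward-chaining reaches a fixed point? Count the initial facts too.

16

Round 1 fires (viii), (ix), (xii), (xiii), giving can_write, owner, restricted_mode, admin_console.
Round 2 fires (ii), (iv), giving elevated, can_publish.
Round 3 fires (iii), (vi), giving quota_ok, ip_allowlisted.
Round 4 fires (vii), giving member_of_group.
Closure: {admin_console, can_delete, can_publish, can_read, can_write, elevated, export_allowed, ip_allowlisted, member_of_group, mfa_enrolled, owner, quota_ok, restricted_mode, role_admin, role_viewer, session_fresh} — 16 facts.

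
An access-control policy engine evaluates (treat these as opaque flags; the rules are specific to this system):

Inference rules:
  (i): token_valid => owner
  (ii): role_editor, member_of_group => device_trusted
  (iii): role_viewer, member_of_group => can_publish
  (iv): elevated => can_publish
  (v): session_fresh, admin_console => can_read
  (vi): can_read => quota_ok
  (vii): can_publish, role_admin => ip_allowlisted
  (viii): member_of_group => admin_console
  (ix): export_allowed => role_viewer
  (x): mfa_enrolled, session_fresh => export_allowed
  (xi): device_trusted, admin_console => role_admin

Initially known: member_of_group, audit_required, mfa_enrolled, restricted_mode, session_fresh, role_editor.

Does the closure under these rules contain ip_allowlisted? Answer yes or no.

Round 1 fires (ii), (viii), (x), giving device_trusted, admin_console, export_allowed.
Round 2 fires (v), (ix), (xi), giving can_read, role_viewer, role_admin.
Round 3 fires (iii), (vi), giving can_publish, quota_ok.
Round 4 fires (vii), giving ip_allowlisted.
ip_allowlisted appears in round 4, so it is derivable.

yes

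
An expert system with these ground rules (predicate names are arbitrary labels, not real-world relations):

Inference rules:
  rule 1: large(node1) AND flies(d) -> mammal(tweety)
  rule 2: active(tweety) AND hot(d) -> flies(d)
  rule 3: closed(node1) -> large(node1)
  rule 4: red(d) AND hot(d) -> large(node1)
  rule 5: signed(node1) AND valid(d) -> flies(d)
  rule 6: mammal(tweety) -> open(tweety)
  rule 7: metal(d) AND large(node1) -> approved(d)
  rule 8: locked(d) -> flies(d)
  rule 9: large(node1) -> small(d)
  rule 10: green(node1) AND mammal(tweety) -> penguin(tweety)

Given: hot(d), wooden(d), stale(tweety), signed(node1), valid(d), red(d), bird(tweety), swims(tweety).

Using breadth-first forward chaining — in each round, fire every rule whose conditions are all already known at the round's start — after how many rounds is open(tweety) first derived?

3

Round 1 — rule 4, rule 5, derive large(node1), flies(d).
Round 2 — rule 1, rule 9, derive mammal(tweety), small(d).
Round 3 — rule 6, derive open(tweety).
open(tweety) first appears in round 3.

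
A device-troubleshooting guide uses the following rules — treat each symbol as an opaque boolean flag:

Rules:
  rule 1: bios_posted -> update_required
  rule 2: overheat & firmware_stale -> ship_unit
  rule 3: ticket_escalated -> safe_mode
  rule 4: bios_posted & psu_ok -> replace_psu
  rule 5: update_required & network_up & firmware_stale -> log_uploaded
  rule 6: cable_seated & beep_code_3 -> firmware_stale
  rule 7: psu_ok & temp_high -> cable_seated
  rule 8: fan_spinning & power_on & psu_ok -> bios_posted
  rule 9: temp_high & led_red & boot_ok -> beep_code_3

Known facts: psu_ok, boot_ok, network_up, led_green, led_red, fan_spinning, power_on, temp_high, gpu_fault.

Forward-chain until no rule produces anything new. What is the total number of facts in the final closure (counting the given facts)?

16

Round 1 fires rule 7, rule 8, rule 9, giving cable_seated, bios_posted, beep_code_3.
Round 2 fires rule 1, rule 4, rule 6, giving update_required, replace_psu, firmware_stale.
Round 3 fires rule 5, giving log_uploaded.
Closure: {beep_code_3, bios_posted, boot_ok, cable_seated, fan_spinning, firmware_stale, gpu_fault, led_green, led_red, log_uploaded, network_up, power_on, psu_ok, replace_psu, temp_high, update_required} — 16 facts.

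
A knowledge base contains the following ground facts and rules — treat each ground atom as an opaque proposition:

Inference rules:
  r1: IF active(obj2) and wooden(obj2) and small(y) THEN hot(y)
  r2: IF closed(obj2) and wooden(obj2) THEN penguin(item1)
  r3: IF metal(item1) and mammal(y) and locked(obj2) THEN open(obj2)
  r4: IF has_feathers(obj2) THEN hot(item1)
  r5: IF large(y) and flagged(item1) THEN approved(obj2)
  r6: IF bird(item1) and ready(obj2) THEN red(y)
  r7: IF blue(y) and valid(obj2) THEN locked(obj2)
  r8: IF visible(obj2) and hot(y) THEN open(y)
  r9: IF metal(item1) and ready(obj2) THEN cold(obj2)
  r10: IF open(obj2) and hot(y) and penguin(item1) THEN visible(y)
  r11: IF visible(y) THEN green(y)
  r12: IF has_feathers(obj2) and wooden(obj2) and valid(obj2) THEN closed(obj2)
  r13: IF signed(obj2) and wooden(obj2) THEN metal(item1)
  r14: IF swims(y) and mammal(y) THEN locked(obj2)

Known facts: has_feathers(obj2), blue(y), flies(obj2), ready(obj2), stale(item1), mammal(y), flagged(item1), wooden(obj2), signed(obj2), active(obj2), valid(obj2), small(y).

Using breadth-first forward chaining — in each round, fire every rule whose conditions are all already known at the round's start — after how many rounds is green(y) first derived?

Round 1: r1 [IF active(obj2) and wooden(obj2) and small(y) THEN hot(y)]; r4 [IF has_feathers(obj2) THEN hot(item1)]; r7 [IF blue(y) and valid(obj2) THEN locked(obj2)]; r12 [IF has_feathers(obj2) and wooden(obj2) and valid(obj2) THEN closed(obj2)]; r13 [IF signed(obj2) and wooden(obj2) THEN metal(item1)]. New: hot(y), hot(item1), locked(obj2), closed(obj2), metal(item1).
Round 2: r2 [IF closed(obj2) and wooden(obj2) THEN penguin(item1)]; r3 [IF metal(item1) and mammal(y) and locked(obj2) THEN open(obj2)]; r9 [IF metal(item1) and ready(obj2) THEN cold(obj2)]. New: penguin(item1), open(obj2), cold(obj2).
Round 3: r10 [IF open(obj2) and hot(y) and penguin(item1) THEN visible(y)]. New: visible(y).
Round 4: r11 [IF visible(y) THEN green(y)]. New: green(y).
green(y) first appears in round 4.

4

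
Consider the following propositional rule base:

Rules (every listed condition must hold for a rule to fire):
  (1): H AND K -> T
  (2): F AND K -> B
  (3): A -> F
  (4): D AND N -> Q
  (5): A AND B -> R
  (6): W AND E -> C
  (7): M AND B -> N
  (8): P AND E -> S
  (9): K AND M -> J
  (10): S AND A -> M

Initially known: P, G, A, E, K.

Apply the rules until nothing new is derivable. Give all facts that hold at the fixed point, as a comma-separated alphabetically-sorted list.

Round 1: (3) [A -> F]; (8) [P AND E -> S]. New: F, S.
Round 2: (2) [F AND K -> B]; (10) [S AND A -> M]. New: B, M.
Round 3: (5) [A AND B -> R]; (7) [M AND B -> N]; (9) [K AND M -> J]. New: R, N, J.

A, B, E, F, G, J, K, M, N, P, R, S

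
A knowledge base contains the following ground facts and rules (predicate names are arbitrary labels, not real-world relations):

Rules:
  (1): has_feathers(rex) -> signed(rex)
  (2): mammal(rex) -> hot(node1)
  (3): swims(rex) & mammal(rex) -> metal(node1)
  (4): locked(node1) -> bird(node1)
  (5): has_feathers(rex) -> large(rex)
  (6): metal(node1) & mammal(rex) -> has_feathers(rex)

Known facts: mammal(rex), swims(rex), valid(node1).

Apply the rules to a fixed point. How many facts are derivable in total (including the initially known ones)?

8

[1] (2) [mammal(rex) -> hot(node1)]; (3) [swims(rex) & mammal(rex) -> metal(node1)]. ⇒ new: hot(node1), metal(node1).
[2] (6) [metal(node1) & mammal(rex) -> has_feathers(rex)]. ⇒ new: has_feathers(rex).
[3] (1) [has_feathers(rex) -> signed(rex)]; (5) [has_feathers(rex) -> large(rex)]. ⇒ new: signed(rex), large(rex).
Closure: {has_feathers(rex), hot(node1), large(rex), mammal(rex), metal(node1), signed(rex), swims(rex), valid(node1)} — 8 facts.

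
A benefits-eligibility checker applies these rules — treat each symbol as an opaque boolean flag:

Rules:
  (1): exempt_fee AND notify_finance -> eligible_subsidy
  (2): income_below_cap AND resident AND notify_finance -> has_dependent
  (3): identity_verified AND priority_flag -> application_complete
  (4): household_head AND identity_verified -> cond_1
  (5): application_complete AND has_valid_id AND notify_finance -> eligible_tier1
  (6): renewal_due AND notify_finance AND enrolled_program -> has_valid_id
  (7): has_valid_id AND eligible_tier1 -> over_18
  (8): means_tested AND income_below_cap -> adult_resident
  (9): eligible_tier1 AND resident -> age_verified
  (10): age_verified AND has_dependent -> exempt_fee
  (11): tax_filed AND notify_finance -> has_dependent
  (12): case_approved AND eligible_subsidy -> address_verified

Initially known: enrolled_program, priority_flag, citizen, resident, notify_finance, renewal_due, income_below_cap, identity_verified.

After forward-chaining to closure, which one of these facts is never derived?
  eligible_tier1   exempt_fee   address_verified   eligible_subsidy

Round 1 — (2), (3), (6), derive has_dependent, application_complete, has_valid_id.
Round 2 — (5), derive eligible_tier1.
Round 3 — (7), (9), derive over_18, age_verified.
Round 4 — (10), derive exempt_fee.
Round 5 — (1), derive eligible_subsidy.
Derived: exempt_fee (round 4), eligible_subsidy (round 5), eligible_tier1 (round 2). address_verified never appears in any round.

address_verified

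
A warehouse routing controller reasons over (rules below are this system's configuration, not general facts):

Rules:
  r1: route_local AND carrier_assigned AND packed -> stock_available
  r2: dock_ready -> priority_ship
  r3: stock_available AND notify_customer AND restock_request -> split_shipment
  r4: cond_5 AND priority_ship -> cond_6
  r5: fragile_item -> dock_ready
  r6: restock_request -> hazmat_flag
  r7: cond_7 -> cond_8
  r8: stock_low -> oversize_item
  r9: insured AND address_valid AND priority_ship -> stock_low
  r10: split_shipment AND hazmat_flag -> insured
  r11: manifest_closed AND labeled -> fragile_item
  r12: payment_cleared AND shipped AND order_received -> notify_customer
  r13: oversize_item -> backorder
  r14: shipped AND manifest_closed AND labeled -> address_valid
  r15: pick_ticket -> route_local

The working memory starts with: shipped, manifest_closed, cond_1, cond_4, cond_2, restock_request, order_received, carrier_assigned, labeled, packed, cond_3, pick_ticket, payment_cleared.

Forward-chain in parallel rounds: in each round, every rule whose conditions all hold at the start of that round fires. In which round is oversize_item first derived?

6

Round 1 fires r6, r11, r12, r14, r15, giving hazmat_flag, fragile_item, notify_customer, address_valid, route_local.
Round 2 fires r1, r5, giving stock_available, dock_ready.
Round 3 fires r2, r3, giving priority_ship, split_shipment.
Round 4 fires r10, giving insured.
Round 5 fires r9, giving stock_low.
Round 6 fires r8, giving oversize_item.
oversize_item first appears in round 6.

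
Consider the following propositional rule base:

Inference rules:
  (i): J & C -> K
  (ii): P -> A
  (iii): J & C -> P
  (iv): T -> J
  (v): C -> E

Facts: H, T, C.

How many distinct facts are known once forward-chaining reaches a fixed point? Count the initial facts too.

[1] (iv) [T -> J]; (v) [C -> E]. ⇒ new: J, E.
[2] (i) [J & C -> K]; (iii) [J & C -> P]. ⇒ new: K, P.
[3] (ii) [P -> A]. ⇒ new: A.
Closure: {A, C, E, H, J, K, P, T} — 8 facts.

8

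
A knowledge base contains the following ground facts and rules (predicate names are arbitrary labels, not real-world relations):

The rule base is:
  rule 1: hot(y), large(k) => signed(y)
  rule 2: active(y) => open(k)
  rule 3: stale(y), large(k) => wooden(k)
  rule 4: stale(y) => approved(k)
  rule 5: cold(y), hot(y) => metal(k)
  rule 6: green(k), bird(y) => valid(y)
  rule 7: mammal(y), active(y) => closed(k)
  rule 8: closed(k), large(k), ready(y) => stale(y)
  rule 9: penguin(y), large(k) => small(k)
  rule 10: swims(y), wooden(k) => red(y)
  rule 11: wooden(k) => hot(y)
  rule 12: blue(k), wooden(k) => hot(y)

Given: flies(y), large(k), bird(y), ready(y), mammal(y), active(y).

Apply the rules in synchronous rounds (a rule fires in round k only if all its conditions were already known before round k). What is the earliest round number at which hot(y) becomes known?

4

Round 1: rule 2 [active(y) => open(k)]; rule 7 [mammal(y), active(y) => closed(k)]. Adds open(k), closed(k).
Round 2: rule 8 [closed(k), large(k), ready(y) => stale(y)]. Adds stale(y).
Round 3: rule 3 [stale(y), large(k) => wooden(k)]; rule 4 [stale(y) => approved(k)]. Adds wooden(k), approved(k).
Round 4: rule 11 [wooden(k) => hot(y)]. Adds hot(y).
hot(y) first appears in round 4.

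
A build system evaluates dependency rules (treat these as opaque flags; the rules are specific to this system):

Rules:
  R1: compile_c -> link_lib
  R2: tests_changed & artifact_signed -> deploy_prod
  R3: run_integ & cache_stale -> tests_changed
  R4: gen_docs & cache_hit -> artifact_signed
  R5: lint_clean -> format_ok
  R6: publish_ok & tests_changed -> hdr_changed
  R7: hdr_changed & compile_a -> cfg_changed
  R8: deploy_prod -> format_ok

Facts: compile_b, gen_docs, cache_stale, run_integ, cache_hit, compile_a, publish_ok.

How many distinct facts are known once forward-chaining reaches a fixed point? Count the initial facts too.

13

Round 1 fires R3, R4, giving tests_changed, artifact_signed.
Round 2 fires R2, R6, giving deploy_prod, hdr_changed.
Round 3 fires R7, R8, giving cfg_changed, format_ok.
Closure: {artifact_signed, cache_hit, cache_stale, cfg_changed, compile_a, compile_b, deploy_prod, format_ok, gen_docs, hdr_changed, publish_ok, run_integ, tests_changed} — 13 facts.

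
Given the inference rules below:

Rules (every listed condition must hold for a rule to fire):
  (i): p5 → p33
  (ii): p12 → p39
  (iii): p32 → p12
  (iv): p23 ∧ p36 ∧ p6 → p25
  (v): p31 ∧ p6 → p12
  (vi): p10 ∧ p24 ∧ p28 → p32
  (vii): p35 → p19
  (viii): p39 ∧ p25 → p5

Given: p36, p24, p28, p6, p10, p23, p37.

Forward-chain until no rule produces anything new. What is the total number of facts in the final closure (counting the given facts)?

Round 1: (iv) [p23 ∧ p36 ∧ p6 → p25]; (vi) [p10 ∧ p24 ∧ p28 → p32]. New: p25, p32.
Round 2: (iii) [p32 → p12]. New: p12.
Round 3: (ii) [p12 → p39]. New: p39.
Round 4: (viii) [p39 ∧ p25 → p5]. New: p5.
Round 5: (i) [p5 → p33]. New: p33.
Closure: {p10, p12, p23, p24, p25, p28, p32, p33, p36, p37, p39, p5, p6} — 13 facts.

13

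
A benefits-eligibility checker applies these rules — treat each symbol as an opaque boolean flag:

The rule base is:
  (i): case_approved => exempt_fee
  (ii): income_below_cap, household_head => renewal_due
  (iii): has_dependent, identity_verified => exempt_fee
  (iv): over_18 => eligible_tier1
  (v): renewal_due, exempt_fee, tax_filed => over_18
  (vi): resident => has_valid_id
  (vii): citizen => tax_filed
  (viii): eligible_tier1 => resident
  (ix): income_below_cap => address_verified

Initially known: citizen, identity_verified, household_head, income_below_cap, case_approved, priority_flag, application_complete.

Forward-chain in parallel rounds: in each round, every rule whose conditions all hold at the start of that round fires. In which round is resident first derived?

Round 1: (i) [case_approved => exempt_fee]; (ii) [income_below_cap, household_head => renewal_due]; (vii) [citizen => tax_filed]; (ix) [income_below_cap => address_verified]. Adds exempt_fee, renewal_due, tax_filed, address_verified.
Round 2: (v) [renewal_due, exempt_fee, tax_filed => over_18]. Adds over_18.
Round 3: (iv) [over_18 => eligible_tier1]. Adds eligible_tier1.
Round 4: (viii) [eligible_tier1 => resident]. Adds resident.
resident first appears in round 4.

4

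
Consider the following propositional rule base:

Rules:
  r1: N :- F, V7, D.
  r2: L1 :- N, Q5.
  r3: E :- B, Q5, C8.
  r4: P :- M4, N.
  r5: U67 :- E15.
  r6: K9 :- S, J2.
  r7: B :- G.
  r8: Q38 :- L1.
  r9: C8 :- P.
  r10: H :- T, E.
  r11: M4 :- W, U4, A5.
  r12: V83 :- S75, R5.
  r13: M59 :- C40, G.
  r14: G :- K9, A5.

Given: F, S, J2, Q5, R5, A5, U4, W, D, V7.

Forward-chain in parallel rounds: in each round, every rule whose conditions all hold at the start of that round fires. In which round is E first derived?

4

[1] r1 [N :- F, V7, D.]; r6 [K9 :- S, J2.]; r11 [M4 :- W, U4, A5.]. ⇒ new: N, K9, M4.
[2] r2 [L1 :- N, Q5.]; r4 [P :- M4, N.]; r14 [G :- K9, A5.]. ⇒ new: L1, P, G.
[3] r7 [B :- G.]; r8 [Q38 :- L1.]; r9 [C8 :- P.]. ⇒ new: B, Q38, C8.
[4] r3 [E :- B, Q5, C8.]. ⇒ new: E.
E first appears in round 4.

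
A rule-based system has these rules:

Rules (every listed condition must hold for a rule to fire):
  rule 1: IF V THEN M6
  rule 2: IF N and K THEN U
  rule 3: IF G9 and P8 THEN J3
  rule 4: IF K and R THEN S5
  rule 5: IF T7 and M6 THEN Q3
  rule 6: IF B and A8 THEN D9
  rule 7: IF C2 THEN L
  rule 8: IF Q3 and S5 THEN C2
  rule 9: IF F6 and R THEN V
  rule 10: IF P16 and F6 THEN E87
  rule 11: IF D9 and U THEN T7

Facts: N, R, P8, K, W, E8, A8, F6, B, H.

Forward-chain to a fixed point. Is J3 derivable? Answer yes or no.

no

Round 1: rule 2 [IF N and K THEN U]; rule 4 [IF K and R THEN S5]; rule 6 [IF B and A8 THEN D9]; rule 9 [IF F6 and R THEN V]. Adds U, S5, D9, V.
Round 2: rule 1 [IF V THEN M6]; rule 11 [IF D9 and U THEN T7]. Adds M6, T7.
Round 3: rule 5 [IF T7 and M6 THEN Q3]. Adds Q3.
Round 4: rule 8 [IF Q3 and S5 THEN C2]. Adds C2.
Round 5: rule 7 [IF C2 THEN L]. Adds L.
Fixed point reached. J3 is concluded only by rule 3; rule 3 needs G9 (never derived).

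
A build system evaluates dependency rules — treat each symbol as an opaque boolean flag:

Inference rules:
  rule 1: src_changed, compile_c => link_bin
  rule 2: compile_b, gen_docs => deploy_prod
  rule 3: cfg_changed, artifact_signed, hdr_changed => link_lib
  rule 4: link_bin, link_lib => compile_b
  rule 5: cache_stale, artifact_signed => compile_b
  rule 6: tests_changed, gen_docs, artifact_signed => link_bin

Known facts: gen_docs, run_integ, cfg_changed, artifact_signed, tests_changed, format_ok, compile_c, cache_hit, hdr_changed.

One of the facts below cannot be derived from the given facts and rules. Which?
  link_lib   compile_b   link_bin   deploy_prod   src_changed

src_changed

[1] rule 3 [cfg_changed, artifact_signed, hdr_changed => link_lib]; rule 6 [tests_changed, gen_docs, artifact_signed => link_bin]. ⇒ new: link_lib, link_bin.
[2] rule 4 [link_bin, link_lib => compile_b]. ⇒ new: compile_b.
[3] rule 2 [compile_b, gen_docs => deploy_prod]. ⇒ new: deploy_prod.
Derived: link_lib (round 1), link_bin (round 1), compile_b (round 2), deploy_prod (round 3). src_changed never appears in any round.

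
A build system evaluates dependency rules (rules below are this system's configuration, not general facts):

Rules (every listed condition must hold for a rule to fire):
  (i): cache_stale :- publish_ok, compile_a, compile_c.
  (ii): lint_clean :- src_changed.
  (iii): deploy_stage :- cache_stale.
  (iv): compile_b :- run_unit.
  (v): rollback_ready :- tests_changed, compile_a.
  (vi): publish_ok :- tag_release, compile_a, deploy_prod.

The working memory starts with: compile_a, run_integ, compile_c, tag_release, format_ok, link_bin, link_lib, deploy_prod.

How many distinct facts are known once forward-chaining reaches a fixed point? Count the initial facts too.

Round 1: (vi) [publish_ok :- tag_release, compile_a, deploy_prod.]. Adds publish_ok.
Round 2: (i) [cache_stale :- publish_ok, compile_a, compile_c.]. Adds cache_stale.
Round 3: (iii) [deploy_stage :- cache_stale.]. Adds deploy_stage.
Closure: {cache_stale, compile_a, compile_c, deploy_prod, deploy_stage, format_ok, link_bin, link_lib, publish_ok, run_integ, tag_release} — 11 facts.

11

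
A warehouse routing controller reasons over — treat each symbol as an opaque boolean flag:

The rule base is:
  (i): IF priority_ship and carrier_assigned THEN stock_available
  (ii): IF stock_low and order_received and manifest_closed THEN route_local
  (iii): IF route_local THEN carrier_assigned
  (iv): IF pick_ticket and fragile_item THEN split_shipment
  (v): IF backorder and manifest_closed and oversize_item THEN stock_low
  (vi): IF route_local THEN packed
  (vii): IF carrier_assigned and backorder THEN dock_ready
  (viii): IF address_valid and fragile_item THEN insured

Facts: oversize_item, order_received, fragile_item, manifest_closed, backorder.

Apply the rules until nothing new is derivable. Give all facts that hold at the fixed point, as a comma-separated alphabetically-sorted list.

backorder, carrier_assigned, dock_ready, fragile_item, manifest_closed, order_received, oversize_item, packed, route_local, stock_low

Round 1 fires (v), giving stock_low.
Round 2 fires (ii), giving route_local.
Round 3 fires (iii), (vi), giving carrier_assigned, packed.
Round 4 fires (vii), giving dock_ready.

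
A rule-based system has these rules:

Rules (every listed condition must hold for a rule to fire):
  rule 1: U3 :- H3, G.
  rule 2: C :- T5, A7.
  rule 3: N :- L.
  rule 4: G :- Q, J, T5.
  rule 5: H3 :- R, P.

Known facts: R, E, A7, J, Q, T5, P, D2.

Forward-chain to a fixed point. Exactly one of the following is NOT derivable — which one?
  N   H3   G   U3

N

[1] rule 2 [C :- T5, A7.]; rule 4 [G :- Q, J, T5.]; rule 5 [H3 :- R, P.]. ⇒ new: C, G, H3.
[2] rule 1 [U3 :- H3, G.]. ⇒ new: U3.
Derived: U3 (round 2), H3 (round 1), G (round 1). N never appears in any round.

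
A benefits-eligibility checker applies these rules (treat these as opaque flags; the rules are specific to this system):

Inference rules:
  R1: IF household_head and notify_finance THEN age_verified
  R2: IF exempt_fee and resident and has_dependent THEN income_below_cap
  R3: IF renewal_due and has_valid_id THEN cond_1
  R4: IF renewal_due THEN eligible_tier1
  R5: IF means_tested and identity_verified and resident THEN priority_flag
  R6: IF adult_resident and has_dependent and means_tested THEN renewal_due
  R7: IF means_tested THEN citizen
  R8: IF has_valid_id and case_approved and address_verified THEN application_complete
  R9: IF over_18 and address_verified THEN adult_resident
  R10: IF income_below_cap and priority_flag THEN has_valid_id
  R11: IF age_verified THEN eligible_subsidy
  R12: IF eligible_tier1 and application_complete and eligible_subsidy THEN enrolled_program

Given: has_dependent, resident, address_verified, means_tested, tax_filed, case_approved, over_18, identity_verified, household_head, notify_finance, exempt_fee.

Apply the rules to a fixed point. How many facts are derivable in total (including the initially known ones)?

[1] R1 [IF household_head and notify_finance THEN age_verified]; R2 [IF exempt_fee and resident and has_dependent THEN income_below_cap]; R5 [IF means_tested and identity_verified and resident THEN priority_flag]; R7 [IF means_tested THEN citizen]; R9 [IF over_18 and address_verified THEN adult_resident]. ⇒ new: age_verified, income_below_cap, priority_flag, citizen, adult_resident.
[2] R6 [IF adult_resident and has_dependent and means_tested THEN renewal_due]; R10 [IF income_below_cap and priority_flag THEN has_valid_id]; R11 [IF age_verified THEN eligible_subsidy]. ⇒ new: renewal_due, has_valid_id, eligible_subsidy.
[3] R3 [IF renewal_due and has_valid_id THEN cond_1]; R4 [IF renewal_due THEN eligible_tier1]; R8 [IF has_valid_id and case_approved and address_verified THEN application_complete]. ⇒ new: cond_1, eligible_tier1, application_complete.
[4] R12 [IF eligible_tier1 and application_complete and eligible_subsidy THEN enrolled_program]. ⇒ new: enrolled_program.
Closure: {address_verified, adult_resident, age_verified, application_complete, case_approved, citizen, cond_1, eligible_subsidy, eligible_tier1, enrolled_program, exempt_fee, has_dependent, has_valid_id, household_head, identity_verified, income_below_cap, means_tested, notify_finance, over_18, priority_flag, renewal_due, resident, tax_filed} — 23 facts.

23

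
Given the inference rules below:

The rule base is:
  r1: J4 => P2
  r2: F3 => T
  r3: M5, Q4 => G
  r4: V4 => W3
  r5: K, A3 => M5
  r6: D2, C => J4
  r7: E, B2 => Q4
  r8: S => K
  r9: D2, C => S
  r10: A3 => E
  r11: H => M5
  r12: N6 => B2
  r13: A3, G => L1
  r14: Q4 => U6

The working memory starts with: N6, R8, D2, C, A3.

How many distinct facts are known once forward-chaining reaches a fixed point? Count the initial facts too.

Round 1: r6 [D2, C => J4]; r9 [D2, C => S]; r10 [A3 => E]; r12 [N6 => B2]. Adds J4, S, E, B2.
Round 2: r1 [J4 => P2]; r7 [E, B2 => Q4]; r8 [S => K]. Adds P2, Q4, K.
Round 3: r5 [K, A3 => M5]; r14 [Q4 => U6]. Adds M5, U6.
Round 4: r3 [M5, Q4 => G]. Adds G.
Round 5: r13 [A3, G => L1]. Adds L1.
Closure: {A3, B2, C, D2, E, G, J4, K, L1, M5, N6, P2, Q4, R8, S, U6} — 16 facts.

16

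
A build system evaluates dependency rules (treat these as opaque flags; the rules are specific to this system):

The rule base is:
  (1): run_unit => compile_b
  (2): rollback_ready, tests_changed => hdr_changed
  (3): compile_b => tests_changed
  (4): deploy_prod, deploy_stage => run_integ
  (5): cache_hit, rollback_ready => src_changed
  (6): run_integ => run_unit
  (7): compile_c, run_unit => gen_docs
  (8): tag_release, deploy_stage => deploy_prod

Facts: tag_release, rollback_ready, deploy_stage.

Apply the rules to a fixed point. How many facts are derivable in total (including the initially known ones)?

Round 1: (8) [tag_release, deploy_stage => deploy_prod]. Adds deploy_prod.
Round 2: (4) [deploy_prod, deploy_stage => run_integ]. Adds run_integ.
Round 3: (6) [run_integ => run_unit]. Adds run_unit.
Round 4: (1) [run_unit => compile_b]. Adds compile_b.
Round 5: (3) [compile_b => tests_changed]. Adds tests_changed.
Round 6: (2) [rollback_ready, tests_changed => hdr_changed]. Adds hdr_changed.
Closure: {compile_b, deploy_prod, deploy_stage, hdr_changed, rollback_ready, run_integ, run_unit, tag_release, tests_changed} — 9 facts.

9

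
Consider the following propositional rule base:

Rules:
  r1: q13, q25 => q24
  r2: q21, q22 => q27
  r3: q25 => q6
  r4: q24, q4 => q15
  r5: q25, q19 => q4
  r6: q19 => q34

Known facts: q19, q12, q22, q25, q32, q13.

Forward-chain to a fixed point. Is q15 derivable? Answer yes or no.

yes

[1] r1 [q13, q25 => q24]; r3 [q25 => q6]; r5 [q25, q19 => q4]; r6 [q19 => q34]. ⇒ new: q24, q6, q4, q34.
[2] r4 [q24, q4 => q15]. ⇒ new: q15.
q15 appears in round 2, so it is derivable.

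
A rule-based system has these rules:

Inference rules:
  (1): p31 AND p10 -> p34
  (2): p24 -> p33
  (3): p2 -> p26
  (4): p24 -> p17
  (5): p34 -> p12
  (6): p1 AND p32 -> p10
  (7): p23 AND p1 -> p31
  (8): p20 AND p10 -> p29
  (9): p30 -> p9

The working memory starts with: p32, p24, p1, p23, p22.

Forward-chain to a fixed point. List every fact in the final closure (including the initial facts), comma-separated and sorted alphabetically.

Round 1: (2) [p24 -> p33]; (4) [p24 -> p17]; (6) [p1 AND p32 -> p10]; (7) [p23 AND p1 -> p31]. Adds p33, p17, p10, p31.
Round 2: (1) [p31 AND p10 -> p34]. Adds p34.
Round 3: (5) [p34 -> p12]. Adds p12.

p1, p10, p12, p17, p22, p23, p24, p31, p32, p33, p34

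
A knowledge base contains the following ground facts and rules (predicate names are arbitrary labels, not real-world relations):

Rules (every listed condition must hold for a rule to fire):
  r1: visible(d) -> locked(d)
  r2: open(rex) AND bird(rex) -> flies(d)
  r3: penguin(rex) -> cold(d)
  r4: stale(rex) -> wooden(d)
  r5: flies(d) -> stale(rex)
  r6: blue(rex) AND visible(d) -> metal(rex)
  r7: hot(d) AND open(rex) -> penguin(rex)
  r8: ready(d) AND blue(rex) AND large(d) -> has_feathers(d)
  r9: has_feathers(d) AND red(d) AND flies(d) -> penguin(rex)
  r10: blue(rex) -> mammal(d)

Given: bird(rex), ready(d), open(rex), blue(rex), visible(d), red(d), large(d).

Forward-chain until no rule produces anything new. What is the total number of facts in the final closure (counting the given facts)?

16

Round 1 fires r1, r2, r6, r8, r10, giving locked(d), flies(d), metal(rex), has_feathers(d), mammal(d).
Round 2 fires r5, r9, giving stale(rex), penguin(rex).
Round 3 fires r3, r4, giving cold(d), wooden(d).
Closure: {bird(rex), blue(rex), cold(d), flies(d), has_feathers(d), large(d), locked(d), mammal(d), metal(rex), open(rex), penguin(rex), ready(d), red(d), stale(rex), visible(d), wooden(d)} — 16 facts.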